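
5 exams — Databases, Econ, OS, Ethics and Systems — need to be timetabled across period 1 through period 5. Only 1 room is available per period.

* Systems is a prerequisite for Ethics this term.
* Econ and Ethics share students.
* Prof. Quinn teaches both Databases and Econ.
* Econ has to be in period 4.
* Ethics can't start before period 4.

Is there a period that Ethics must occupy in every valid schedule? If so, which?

period 5

Ethics's window is period 4–period 5.
Econ is fixed at period 4, and Ethics can't share a period with Econ.
So Ethics must be period 5.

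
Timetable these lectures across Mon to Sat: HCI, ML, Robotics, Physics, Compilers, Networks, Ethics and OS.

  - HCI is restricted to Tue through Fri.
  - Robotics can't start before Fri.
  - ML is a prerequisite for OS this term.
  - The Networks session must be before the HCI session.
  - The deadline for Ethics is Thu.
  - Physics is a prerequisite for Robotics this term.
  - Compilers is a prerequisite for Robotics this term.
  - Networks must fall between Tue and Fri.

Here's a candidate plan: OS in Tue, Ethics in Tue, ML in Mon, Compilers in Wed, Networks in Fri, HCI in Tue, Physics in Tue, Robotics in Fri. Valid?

ML is a prerequisite for OS this term — holds.
Compilers is a prerequisite for Robotics this term — holds.
HCI is restricted to Tue through Fri — holds.
Robotics can't start before Fri — holds.
Networks must fall between Tue and Fri — holds.
Physics is a prerequisite for Robotics this term — holds.
The deadline for Ethics is Thu — holds.
The Networks session must be before the HCI session — violated.

Invalid. The Networks session must be before the HCI session.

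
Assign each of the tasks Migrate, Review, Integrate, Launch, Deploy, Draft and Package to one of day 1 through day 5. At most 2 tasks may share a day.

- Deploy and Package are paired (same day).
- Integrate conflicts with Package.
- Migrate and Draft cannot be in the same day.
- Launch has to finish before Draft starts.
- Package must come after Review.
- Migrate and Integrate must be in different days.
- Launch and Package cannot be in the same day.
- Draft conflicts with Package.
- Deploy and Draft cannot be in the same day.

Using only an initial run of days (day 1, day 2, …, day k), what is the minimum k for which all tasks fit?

The precedence chain requires at least 2 distinct days.
With at most 2 per day and 7 tasks, at least 4 days are needed.
4 works (last occupied day: day 4): for example Draft=day 2; Review=day 1; Deploy=day 3; Package=day 3; Migrate=day 4; Integrate=day 2; Launch=day 1.

4 days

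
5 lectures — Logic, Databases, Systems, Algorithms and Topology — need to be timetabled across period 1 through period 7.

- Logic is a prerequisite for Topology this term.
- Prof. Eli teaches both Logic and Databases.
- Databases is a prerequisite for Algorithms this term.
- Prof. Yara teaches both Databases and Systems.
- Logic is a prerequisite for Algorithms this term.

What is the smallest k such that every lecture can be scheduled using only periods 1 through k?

The precedence chain requires at least 2 distinct periods.
Could 2 periods be enough, i.e. nothing placed later than period 2? No: Algorithms must come after Databases (at period 1 or later) → {period 2}; Databases must come before Algorithms (at period 2 or earlier) → {period 1}; Logic must come before Algorithms (at period 2 or earlier) → {period 1}; Databases can't share with Logic (period 1) → nothing is left.
So 2 periods is not enough.
3 works (last occupied period: period 3): for example Databases in period 2; Systems in period 1; Topology in period 2; Logic in period 1; Algorithms in period 3.

3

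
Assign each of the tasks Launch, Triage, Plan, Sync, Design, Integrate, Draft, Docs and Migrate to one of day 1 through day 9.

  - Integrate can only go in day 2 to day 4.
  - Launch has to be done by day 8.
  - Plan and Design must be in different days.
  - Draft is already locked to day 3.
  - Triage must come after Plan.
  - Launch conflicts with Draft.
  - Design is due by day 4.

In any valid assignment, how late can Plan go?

day 8

Downstream work caps Plan at day 8.
Plan at day 8 is achievable: Integrate=day 2; Design=day 1; Triage=day 9; Migrate=day 1; Launch=day 1; Draft=day 3; Plan=day 8; Sync=day 1; Docs=day 1.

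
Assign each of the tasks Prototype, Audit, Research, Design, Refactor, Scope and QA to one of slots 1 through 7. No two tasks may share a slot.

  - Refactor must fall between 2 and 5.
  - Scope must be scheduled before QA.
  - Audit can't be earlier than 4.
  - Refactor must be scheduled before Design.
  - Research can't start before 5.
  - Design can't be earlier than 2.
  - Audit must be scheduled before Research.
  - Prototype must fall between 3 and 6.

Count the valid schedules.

Splitting on Prototype: it can be 3 (17), 4 (9), 5 (9), 6 (9). Listing each branch's schedules as (Audit, Research, Design, Refactor, Scope, QA):
Prototype=3: (4,5,6,2,1,7) (4,5,7,2,1,6) (4,6,5,2,1,7) (4,6,7,2,1,5) (4,6,7,5,1,2) (4,7,5,2,1,6) (4,7,6,2,1,5) (4,7,6,5,1,2) (5,6,4,2,1,7) (5,6,7,2,1,4) (5,6,7,4,1,2) (5,7,4,2,1,6) (5,7,6,2,1,4) (5,7,6,4,1,2) (6,7,4,2,1,5) (6,7,5,2,1,4) (6,7,5,4,1,2) — 17.
Prototype=4: (5,6,3,2,1,7) (5,6,7,2,1,3) (5,6,7,3,1,2) (5,7,3,2,1,6) (5,7,6,2,1,3) (5,7,6,3,1,2) (6,7,3,2,1,5) (6,7,5,2,1,3) (6,7,5,3,1,2) — 9.
Prototype=5: (4,6,3,2,1,7) (4,6,7,2,1,3) (4,6,7,3,1,2) (4,7,3,2,1,6) (4,7,6,2,1,3) (4,7,6,3,1,2) (6,7,3,2,1,4) (6,7,4,2,1,3) (6,7,4,3,1,2) — 9.
Prototype=6: (4,5,3,2,1,7) (4,5,7,2,1,3) (4,5,7,3,1,2) (4,7,3,2,1,5) (4,7,5,2,1,3) (4,7,5,3,1,2) (5,7,3,2,1,4) (5,7,4,2,1,3) (5,7,4,3,1,2) — 9.
Summing: 17 + 9 + 9 + 9 = 44.

44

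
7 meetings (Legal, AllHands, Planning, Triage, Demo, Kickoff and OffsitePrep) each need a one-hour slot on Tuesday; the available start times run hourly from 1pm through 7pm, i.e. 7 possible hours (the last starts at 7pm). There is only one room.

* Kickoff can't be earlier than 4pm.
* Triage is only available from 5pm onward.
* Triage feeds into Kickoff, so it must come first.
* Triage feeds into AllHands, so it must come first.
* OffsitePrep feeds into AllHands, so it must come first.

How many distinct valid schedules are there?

48

Splitting on Legal: it can be 1pm (12), 2pm (12), 3pm (12), 4pm (12). Listing each branch's schedules as (AllHands, Planning, Triage, Demo, Kickoff, OffsitePrep):
Legal=1pm: (6pm,2pm,5pm,3pm,7pm,4pm) (6pm,2pm,5pm,4pm,7pm,3pm) (6pm,3pm,5pm,2pm,7pm,4pm) (6pm,3pm,5pm,4pm,7pm,2pm) (6pm,4pm,5pm,2pm,7pm,3pm) (6pm,4pm,5pm,3pm,7pm,2pm) (7pm,2pm,5pm,3pm,6pm,4pm) (7pm,2pm,5pm,4pm,6pm,3pm) (7pm,3pm,5pm,2pm,6pm,4pm) (7pm,3pm,5pm,4pm,6pm,2pm) (7pm,4pm,5pm,2pm,6pm,3pm) (7pm,4pm,5pm,3pm,6pm,2pm) — 12.
Legal=2pm: (6pm,1pm,5pm,3pm,7pm,4pm) (6pm,1pm,5pm,4pm,7pm,3pm) (6pm,3pm,5pm,1pm,7pm,4pm) (6pm,3pm,5pm,4pm,7pm,1pm) (6pm,4pm,5pm,1pm,7pm,3pm) (6pm,4pm,5pm,3pm,7pm,1pm) (7pm,1pm,5pm,3pm,6pm,4pm) (7pm,1pm,5pm,4pm,6pm,3pm) (7pm,3pm,5pm,1pm,6pm,4pm) (7pm,3pm,5pm,4pm,6pm,1pm) (7pm,4pm,5pm,1pm,6pm,3pm) (7pm,4pm,5pm,3pm,6pm,1pm) — 12.
Legal=3pm: (6pm,1pm,5pm,2pm,7pm,4pm) (6pm,1pm,5pm,4pm,7pm,2pm) (6pm,2pm,5pm,1pm,7pm,4pm) (6pm,2pm,5pm,4pm,7pm,1pm) (6pm,4pm,5pm,1pm,7pm,2pm) (6pm,4pm,5pm,2pm,7pm,1pm) (7pm,1pm,5pm,2pm,6pm,4pm) (7pm,1pm,5pm,4pm,6pm,2pm) (7pm,2pm,5pm,1pm,6pm,4pm) (7pm,2pm,5pm,4pm,6pm,1pm) (7pm,4pm,5pm,1pm,6pm,2pm) (7pm,4pm,5pm,2pm,6pm,1pm) — 12.
Legal=4pm: (6pm,1pm,5pm,2pm,7pm,3pm) (6pm,1pm,5pm,3pm,7pm,2pm) (6pm,2pm,5pm,1pm,7pm,3pm) (6pm,2pm,5pm,3pm,7pm,1pm) (6pm,3pm,5pm,1pm,7pm,2pm) (6pm,3pm,5pm,2pm,7pm,1pm) (7pm,1pm,5pm,2pm,6pm,3pm) (7pm,1pm,5pm,3pm,6pm,2pm) (7pm,2pm,5pm,1pm,6pm,3pm) (7pm,2pm,5pm,3pm,6pm,1pm) (7pm,3pm,5pm,1pm,6pm,2pm) (7pm,3pm,5pm,2pm,6pm,1pm) — 12.
Summing: 12 + 12 + 12 + 12 = 48.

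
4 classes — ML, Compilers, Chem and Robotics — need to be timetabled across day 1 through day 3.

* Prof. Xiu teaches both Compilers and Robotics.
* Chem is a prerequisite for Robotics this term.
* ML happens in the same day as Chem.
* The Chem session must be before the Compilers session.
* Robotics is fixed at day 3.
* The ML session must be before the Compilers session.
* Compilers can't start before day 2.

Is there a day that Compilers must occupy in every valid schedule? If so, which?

day 2

Compilers's window is day 2–day 3.
Robotics is fixed at day 3, and Compilers can't share a day with Robotics.
So Compilers must be day 2.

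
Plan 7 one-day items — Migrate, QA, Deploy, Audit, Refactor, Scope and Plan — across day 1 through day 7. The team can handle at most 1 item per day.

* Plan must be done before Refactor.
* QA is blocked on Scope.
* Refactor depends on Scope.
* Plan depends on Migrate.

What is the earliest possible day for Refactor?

Precedence pushes Refactor to at least day 3.
Refactor at day 4 is achievable: Deploy in day 6; Audit in day 7; Migrate in day 2; QA in day 5; Plan in day 3; Scope in day 1; Refactor in day 4.
Nothing earlier works — the capacity limit rule out every day before day 4.

day 4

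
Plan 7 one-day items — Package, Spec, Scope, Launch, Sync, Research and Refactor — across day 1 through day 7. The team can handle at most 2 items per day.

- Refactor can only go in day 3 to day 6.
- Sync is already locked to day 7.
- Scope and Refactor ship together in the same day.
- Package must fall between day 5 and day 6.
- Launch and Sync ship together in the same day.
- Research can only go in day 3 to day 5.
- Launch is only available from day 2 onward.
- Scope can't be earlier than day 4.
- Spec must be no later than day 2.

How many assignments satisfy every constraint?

Splitting on Package: it can be day 5 (10), day 6 (8). Listing each branch's schedules as (Spec, Scope, Launch, Sync, Research, Refactor) by day number:
Package=day 5: (1,4,7,7,3,4) (1,4,7,7,5,4) (1,6,7,7,3,6) (1,6,7,7,4,6) (1,6,7,7,5,6) (2,4,7,7,3,4) (2,4,7,7,5,4) (2,6,7,7,3,6) (2,6,7,7,4,6) (2,6,7,7,5,6) — 10.
Package=day 6: (1,4,7,7,3,4) (1,4,7,7,5,4) (1,5,7,7,3,5) (1,5,7,7,4,5) (2,4,7,7,3,4) (2,4,7,7,5,4) (2,5,7,7,3,5) (2,5,7,7,4,5) — 8.
Summing: 10 + 8 = 18.

18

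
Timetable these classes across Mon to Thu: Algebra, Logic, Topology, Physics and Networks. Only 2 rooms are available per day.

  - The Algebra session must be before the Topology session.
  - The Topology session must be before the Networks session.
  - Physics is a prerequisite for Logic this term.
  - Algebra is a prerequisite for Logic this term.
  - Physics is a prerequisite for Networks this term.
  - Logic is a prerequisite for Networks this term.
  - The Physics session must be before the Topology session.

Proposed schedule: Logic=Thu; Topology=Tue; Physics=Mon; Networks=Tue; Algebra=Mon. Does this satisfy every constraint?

No. Logic is a prerequisite for Networks this term is not satisfied.

The Topology session must be before the Networks session — violated.
Logic is a prerequisite for Networks this term — violated.
The Physics session must be before the Topology session — holds.
Physics is a prerequisite for Networks this term — holds.
The Algebra session must be before the Topology session — holds.
Only 2 rooms are available per day — holds.
Physics is a prerequisite for Logic this term — holds.
Algebra is a prerequisite for Logic this term — holds.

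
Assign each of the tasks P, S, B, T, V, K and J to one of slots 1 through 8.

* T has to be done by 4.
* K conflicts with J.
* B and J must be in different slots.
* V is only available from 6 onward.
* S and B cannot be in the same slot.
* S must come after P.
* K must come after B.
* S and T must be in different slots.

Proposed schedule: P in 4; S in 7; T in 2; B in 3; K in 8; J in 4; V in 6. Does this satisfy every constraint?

Yes

S and T must be in different slots — holds.
B and J must be in different slots — holds.
T has to be done by 4 — holds.
K must come after B — holds.
S must come after P — holds.
S and B cannot be in the same slot — holds.
V is only available from 6 onward — holds.
K conflicts with J — holds.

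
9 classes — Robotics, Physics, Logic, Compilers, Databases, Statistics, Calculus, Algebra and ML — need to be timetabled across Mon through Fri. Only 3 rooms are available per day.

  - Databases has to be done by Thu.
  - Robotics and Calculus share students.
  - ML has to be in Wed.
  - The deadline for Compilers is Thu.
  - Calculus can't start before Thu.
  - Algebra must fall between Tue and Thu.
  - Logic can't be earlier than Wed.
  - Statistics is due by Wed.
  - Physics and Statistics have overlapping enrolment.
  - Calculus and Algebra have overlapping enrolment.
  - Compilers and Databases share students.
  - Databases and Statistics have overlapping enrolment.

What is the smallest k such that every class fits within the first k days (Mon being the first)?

With at most 3 per day and 9 classes, at least 3 days are needed.
Calculus can't be placed before Thu — that is day 4 counting from Mon — so the schedule must run through at least 4 days.
4 works (last occupied day: Thu): for example Physics -> Tue, Algebra -> Tue, Statistics -> Mon, Calculus -> Thu, Compilers -> Mon, ML -> Wed, Logic -> Wed, Databases -> Tue, Robotics -> Mon.

4 days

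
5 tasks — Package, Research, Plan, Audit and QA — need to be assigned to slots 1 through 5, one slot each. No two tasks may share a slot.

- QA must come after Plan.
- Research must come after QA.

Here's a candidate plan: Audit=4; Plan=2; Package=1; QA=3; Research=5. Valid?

Yes, all constraints hold

No two tasks may share a slot — holds.
QA must come after Plan — holds.
Research must come after QA — holds.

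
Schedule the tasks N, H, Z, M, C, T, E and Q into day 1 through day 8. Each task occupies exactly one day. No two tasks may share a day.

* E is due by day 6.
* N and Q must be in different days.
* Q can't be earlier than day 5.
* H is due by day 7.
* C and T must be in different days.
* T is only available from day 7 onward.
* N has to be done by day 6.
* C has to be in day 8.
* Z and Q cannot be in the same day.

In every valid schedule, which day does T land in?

day 7

T's window is day 7–day 8.
C is fixed at day 8, and T can't share a day with C.
So T must be day 7.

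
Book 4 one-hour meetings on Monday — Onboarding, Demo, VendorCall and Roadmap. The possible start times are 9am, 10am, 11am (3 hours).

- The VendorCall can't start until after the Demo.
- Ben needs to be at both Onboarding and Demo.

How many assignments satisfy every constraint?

18

Splitting on Onboarding: it can be 9am (3), 10am (6), 11am (9). Listing each branch's schedules as (Demo, VendorCall, Roadmap):
Onboarding=9am: (10am,11am,9am) (10am,11am,10am) (10am,11am,11am) — 3.
Onboarding=10am: (9am,10am,9am) (9am,10am,10am) (9am,10am,11am) (9am,11am,9am) (9am,11am,10am) (9am,11am,11am) — 6.
Onboarding=11am: (9am,10am,9am) (9am,10am,10am) (9am,10am,11am) (9am,11am,9am) (9am,11am,10am) (9am,11am,11am) (10am,11am,9am) (10am,11am,10am) (10am,11am,11am) — 9.
Summing: 3 + 6 + 9 = 18.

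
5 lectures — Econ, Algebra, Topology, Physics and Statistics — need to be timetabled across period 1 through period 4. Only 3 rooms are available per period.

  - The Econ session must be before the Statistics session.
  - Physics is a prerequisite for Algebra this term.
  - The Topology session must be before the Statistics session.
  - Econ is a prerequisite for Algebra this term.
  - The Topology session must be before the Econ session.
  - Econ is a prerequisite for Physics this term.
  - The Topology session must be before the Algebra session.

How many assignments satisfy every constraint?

Enumerating: Econ -> period 2; Physics -> period 3; Statistics -> period 3; Topology -> period 1; Algebra -> period 4 | Physics=period 3; Topology=period 1; Statistics=period 4; Algebra=period 4; Econ=period 2.

2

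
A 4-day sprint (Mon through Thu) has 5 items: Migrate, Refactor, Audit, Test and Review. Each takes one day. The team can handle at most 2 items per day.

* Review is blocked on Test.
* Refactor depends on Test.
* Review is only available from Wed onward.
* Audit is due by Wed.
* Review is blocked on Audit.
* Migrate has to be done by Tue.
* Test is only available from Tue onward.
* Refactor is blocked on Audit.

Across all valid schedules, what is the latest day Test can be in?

Test is available from Tue; downstream work caps Test at Wed.
Test at Wed is achievable: Review -> Thu; Migrate -> Mon; Test -> Wed; Refactor -> Thu; Audit -> Mon.

Wed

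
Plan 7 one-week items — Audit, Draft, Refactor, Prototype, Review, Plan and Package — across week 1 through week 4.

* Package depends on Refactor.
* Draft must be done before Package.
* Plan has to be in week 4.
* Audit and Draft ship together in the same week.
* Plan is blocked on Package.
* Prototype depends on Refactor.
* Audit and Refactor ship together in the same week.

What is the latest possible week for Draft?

week 2

Downstream work caps Draft at week 2.
Draft at week 2 is achievable: Audit -> week 2, Package -> week 3, Refactor -> week 2, Prototype -> week 3, Plan -> week 4, Review -> week 1, Draft -> week 2.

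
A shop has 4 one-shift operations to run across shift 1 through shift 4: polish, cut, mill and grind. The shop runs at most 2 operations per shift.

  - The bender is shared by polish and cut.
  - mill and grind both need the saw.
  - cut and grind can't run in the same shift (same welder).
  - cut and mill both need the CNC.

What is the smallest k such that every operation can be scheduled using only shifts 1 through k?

With at most 2 per shift and 4 operations, at least 2 shifts are needed.
Could 2 shifts be enough, i.e. nothing placed later than shift 2? No: cut, mill and grind must all be in different shifts (cut/mill can't share; cut/grind can't share; mill/grind can't share), but only 2 shifts are available: 3 operations can't fit in 2 distinct shifts.
So 2 shifts is not enough.
3 works (last occupied shift: shift 3): for example cut in shift 2; mill in shift 1; polish in shift 1; grind in shift 3.

3 shifts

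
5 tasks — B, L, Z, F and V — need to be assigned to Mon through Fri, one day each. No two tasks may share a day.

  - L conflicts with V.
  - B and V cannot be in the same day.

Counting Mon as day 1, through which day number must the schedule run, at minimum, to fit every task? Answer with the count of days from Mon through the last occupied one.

5

With at most 1 per day and 5 tasks, at least 5 days are needed.
5 works (last occupied day: Fri): for example B=Mon, V=Fri, F=Thu, Z=Wed, L=Tue.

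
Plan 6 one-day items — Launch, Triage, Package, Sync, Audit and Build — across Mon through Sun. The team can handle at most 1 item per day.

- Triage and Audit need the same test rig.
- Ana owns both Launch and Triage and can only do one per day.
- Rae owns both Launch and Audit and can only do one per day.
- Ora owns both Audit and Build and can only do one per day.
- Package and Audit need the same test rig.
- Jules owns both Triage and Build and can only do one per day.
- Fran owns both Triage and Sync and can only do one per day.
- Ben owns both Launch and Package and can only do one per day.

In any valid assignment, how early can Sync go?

Mon

Sync at Mon is achievable: Sync in Mon, Triage in Wed, Build in Sat, Package in Thu, Audit in Fri, Launch in Tue.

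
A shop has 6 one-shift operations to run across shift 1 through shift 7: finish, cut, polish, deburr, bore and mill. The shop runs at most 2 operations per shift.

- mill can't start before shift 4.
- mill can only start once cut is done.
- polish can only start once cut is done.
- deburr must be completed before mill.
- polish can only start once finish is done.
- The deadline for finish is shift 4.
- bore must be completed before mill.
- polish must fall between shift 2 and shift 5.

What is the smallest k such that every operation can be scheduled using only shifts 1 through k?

The precedence chain requires at least 2 distinct shifts.
With at most 2 per shift and 6 operations, at least 3 shifts are needed.
mill can't be placed before shift 4, so the schedule must run through at least shift 4.
4 works (last occupied shift: shift 4): for example deburr=shift 2; cut=shift 1; mill=shift 4; bore=shift 3; polish=shift 2; finish=shift 1.

4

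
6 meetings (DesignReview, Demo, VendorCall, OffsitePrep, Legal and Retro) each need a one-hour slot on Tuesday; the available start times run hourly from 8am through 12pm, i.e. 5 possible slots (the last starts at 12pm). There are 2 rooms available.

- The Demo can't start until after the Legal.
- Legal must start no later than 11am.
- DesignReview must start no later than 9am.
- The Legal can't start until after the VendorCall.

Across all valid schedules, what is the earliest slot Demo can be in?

Precedence pushes Demo to at least 10am.
Demo at 10am is achievable: VendorCall=8am, Retro=10am, Demo=10am, DesignReview=8am, Legal=9am, OffsitePrep=9am.

10am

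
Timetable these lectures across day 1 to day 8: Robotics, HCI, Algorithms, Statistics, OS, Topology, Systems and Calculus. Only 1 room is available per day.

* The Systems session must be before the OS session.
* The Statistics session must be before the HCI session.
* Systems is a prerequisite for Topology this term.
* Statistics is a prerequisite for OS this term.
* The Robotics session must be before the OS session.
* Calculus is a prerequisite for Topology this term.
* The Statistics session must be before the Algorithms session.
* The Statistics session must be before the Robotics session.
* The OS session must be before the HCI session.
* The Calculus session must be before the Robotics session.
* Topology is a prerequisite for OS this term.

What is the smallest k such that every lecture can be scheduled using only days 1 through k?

8

The precedence chain requires at least 4 distinct days.
With at most 1 per day and 8 lectures, at least 8 days are needed.
8 works (last occupied day: day 8): for example Statistics in day 1; Topology in day 5; OS in day 6; Calculus in day 2; Algorithms in day 8; Systems in day 4; HCI in day 7; Robotics in day 3.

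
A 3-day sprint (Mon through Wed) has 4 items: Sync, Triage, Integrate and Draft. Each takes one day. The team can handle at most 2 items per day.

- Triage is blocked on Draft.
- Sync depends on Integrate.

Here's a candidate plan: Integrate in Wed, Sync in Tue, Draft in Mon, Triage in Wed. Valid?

Triage is blocked on Draft — holds.
The team can handle at most 2 items per day — holds.
Sync depends on Integrate — violated.

Invalid. Sync depends on Integrate.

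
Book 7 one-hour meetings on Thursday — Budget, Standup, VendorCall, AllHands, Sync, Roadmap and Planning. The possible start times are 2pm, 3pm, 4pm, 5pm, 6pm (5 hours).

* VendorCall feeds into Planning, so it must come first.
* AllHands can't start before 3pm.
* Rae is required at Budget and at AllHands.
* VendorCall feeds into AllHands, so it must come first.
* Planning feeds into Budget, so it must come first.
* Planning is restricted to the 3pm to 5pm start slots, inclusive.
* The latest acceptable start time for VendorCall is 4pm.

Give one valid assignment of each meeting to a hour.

Sync in 2pm, Roadmap in 2pm, Budget in 4pm, AllHands in 3pm, VendorCall in 2pm, Planning in 3pm, Standup in 2pm

Checking: Planning(3pm) before Budget(4pm); VendorCall(2pm) before AllHands(3pm); VendorCall(2pm) before Planning(3pm); Budget(4pm) != AllHands(3pm); VendorCall=2pm in [2pm,4pm]; Planning=3pm in [3pm,5pm]; AllHands=3pm in [3pm,6pm].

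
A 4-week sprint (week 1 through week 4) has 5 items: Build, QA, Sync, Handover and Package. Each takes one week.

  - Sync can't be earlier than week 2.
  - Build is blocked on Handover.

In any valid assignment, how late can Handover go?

week 3

Downstream work caps Handover at week 3.
Handover at week 3 is achievable: Build in week 4; Sync in week 2; QA in week 1; Package in week 1; Handover in week 3.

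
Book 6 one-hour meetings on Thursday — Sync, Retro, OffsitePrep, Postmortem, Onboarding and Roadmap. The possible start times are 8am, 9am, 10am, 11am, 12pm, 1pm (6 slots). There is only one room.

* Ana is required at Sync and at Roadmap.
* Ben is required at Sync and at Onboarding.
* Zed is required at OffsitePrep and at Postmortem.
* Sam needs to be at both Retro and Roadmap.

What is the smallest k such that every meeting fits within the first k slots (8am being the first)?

With at most 1 per slot and 6 meetings, at least 6 slots are needed.
6 works (last occupied slot: 1pm): for example Postmortem=11am, Retro=9am, OffsitePrep=10am, Roadmap=1pm, Sync=8am, Onboarding=12pm.

6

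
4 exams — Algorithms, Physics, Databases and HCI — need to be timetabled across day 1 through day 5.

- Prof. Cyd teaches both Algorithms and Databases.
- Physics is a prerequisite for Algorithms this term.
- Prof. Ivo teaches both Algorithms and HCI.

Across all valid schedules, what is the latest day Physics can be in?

Downstream work caps Physics at day 4.
Physics at day 4 is achievable: HCI -> day 1, Algorithms -> day 5, Databases -> day 1, Physics -> day 4.

day 4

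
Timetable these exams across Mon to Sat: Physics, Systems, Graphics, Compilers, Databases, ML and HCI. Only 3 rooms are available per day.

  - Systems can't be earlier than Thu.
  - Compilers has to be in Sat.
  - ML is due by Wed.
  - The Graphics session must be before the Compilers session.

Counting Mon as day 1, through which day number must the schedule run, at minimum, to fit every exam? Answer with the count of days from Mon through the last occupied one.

6 days

The precedence chain requires at least 2 distinct days.
With at most 3 per day and 7 exams, at least 3 days are needed.
Compilers can't be placed before Sat — that is day 6 counting from Mon — so the schedule must run through at least 6 days.
6 works (last occupied day: Sat): for example Graphics in Mon; HCI in Tue; ML in Mon; Databases in Tue; Systems in Thu; Compilers in Sat; Physics in Mon.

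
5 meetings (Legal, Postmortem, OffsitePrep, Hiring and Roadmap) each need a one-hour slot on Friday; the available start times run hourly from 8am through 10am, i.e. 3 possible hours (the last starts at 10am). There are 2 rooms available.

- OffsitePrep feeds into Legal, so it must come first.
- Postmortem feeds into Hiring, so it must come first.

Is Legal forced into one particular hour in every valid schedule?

No

Legal can be 9am (e.g. OffsitePrep in 8am, Postmortem in 8am, Legal in 9am, Roadmap in 10am, Hiring in 9am) or 10am (e.g. Roadmap=9am; Postmortem=8am; Legal=10am; OffsitePrep=8am; Hiring=9am).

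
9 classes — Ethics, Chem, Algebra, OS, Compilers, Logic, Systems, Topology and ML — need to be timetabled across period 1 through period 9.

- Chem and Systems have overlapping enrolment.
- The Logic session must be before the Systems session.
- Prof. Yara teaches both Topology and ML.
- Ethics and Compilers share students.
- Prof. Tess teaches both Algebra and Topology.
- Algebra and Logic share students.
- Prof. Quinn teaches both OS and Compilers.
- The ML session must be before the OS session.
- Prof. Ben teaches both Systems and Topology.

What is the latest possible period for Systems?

Precedence pushes Systems to at least period 2.
Systems at period 9 is achievable: Systems=period 9; Chem=period 1; ML=period 1; OS=period 2; Algebra=period 2; Topology=period 3; Ethics=period 1; Compilers=period 3; Logic=period 1.

period 9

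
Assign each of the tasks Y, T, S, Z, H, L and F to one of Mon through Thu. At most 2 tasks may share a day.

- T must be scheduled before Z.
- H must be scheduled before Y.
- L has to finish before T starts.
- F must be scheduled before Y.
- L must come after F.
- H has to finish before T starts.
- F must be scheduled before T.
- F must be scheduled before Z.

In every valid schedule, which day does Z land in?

Precedence pushes Z to at least Thu.
So Z is pinned to Thu.

Thu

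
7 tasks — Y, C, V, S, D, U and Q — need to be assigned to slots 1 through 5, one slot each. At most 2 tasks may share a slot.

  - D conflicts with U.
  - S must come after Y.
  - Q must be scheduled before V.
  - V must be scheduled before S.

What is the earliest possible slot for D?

D at 1 is achievable: U=4; V=2; Y=2; Q=1; D=1; C=3; S=3.

1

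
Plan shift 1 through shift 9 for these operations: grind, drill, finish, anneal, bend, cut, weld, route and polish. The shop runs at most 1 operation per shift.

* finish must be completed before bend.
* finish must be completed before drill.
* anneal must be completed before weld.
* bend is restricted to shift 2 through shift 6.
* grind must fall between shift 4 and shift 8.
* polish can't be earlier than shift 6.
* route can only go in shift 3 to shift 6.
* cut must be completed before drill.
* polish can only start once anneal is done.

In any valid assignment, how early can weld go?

Precedence pushes weld to at least shift 2.
weld at shift 2 is achievable: grind in shift 7, weld in shift 2, anneal in shift 1, bend in shift 5, finish in shift 4, cut in shift 8, route in shift 3, drill in shift 9, polish in shift 6.

shift 2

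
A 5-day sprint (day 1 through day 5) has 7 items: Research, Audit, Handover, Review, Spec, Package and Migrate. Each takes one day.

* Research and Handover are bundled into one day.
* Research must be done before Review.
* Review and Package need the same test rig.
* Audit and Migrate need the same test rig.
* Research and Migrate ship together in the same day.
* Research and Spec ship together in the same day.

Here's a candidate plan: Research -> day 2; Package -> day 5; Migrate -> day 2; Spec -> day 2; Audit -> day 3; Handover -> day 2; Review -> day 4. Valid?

Research must be done before Review — holds.
Research and Handover are bundled into one day — holds.
Research and Migrate ship together in the same day — holds.
Audit and Migrate need the same test rig — holds.
Research and Spec ship together in the same day — holds.
Review and Package need the same test rig — holds.

Yes, all constraints hold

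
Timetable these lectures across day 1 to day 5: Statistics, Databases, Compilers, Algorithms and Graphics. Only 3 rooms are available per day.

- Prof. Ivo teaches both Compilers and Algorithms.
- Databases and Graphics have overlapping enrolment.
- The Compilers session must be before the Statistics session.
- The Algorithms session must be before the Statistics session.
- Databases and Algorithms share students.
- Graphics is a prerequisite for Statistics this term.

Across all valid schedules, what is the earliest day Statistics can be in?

Precedence pushes Statistics to at least day 2.
Statistics at day 3 is achievable: Databases -> day 3; Compilers -> day 1; Statistics -> day 3; Graphics -> day 1; Algorithms -> day 2.
Nothing earlier works — the conflict and capacity constraints rule out every day before day 3.

day 3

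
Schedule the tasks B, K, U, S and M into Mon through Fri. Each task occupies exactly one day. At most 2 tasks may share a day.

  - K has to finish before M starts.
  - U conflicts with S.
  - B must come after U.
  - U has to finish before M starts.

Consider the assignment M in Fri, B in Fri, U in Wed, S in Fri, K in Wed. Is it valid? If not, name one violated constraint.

U has to finish before M starts — holds.
At most 2 tasks may share a day — violated.
B must come after U — holds.
U conflicts with S — holds.
K has to finish before M starts — holds.

No. At most 2 tasks may share a day is not satisfied.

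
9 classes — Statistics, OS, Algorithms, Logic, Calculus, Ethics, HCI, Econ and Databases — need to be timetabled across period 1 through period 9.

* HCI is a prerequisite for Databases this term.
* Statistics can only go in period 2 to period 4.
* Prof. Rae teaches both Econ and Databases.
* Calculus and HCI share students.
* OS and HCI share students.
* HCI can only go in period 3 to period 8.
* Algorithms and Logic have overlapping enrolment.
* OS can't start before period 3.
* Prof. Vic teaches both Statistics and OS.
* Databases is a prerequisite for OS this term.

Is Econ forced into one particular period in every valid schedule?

No

Econ can be period 1 (e.g. Databases in period 4, HCI in period 3, Logic in period 2, Ethics in period 1, Algorithms in period 1, Econ in period 1, Statistics in period 2, Calculus in period 1, OS in period 5) or period 2 (e.g. Databases -> period 4; HCI -> period 3; Ethics -> period 1; Econ -> period 2; OS -> period 5; Calculus -> period 1; Statistics -> period 2; Algorithms -> period 1; Logic -> period 2).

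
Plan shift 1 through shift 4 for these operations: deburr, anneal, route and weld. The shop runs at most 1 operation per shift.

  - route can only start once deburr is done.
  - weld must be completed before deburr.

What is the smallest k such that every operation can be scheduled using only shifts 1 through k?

4 shifts

The precedence chain requires at least 3 distinct shifts.
With at most 1 per shift and 4 operations, at least 4 shifts are needed.
4 works (last occupied shift: shift 4): for example route -> shift 3, deburr -> shift 2, anneal -> shift 4, weld -> shift 1.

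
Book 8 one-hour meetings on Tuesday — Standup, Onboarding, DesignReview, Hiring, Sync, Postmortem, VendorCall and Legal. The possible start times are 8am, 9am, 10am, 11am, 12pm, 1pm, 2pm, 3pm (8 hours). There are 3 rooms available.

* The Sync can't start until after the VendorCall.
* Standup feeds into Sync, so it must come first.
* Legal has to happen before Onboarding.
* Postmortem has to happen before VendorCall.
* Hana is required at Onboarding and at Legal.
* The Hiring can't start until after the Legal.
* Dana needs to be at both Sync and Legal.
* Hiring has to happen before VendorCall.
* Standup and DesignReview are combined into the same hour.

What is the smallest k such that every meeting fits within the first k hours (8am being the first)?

4 hours

The precedence chain requires at least 4 distinct hours.
With at most 3 per hour and 8 meetings, at least 3 hours are needed.
4 works (last occupied hour: 11am): for example Onboarding in 9am, Sync in 11am, VendorCall in 10am, Legal in 8am, DesignReview in 8am, Hiring in 9am, Postmortem in 9am, Standup in 8am.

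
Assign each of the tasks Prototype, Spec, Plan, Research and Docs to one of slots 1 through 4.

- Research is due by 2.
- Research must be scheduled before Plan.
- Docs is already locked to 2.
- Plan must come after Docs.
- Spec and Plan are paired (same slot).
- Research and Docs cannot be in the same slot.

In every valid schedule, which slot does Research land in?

Research's window is 1–2.
Docs is fixed at 2, and Research can't share a slot with Docs.
So Research must be 1.

1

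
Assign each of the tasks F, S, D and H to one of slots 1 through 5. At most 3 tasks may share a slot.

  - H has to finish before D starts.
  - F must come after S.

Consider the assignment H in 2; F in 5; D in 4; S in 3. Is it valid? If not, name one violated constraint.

Yes

At most 3 tasks may share a slot — holds.
H has to finish before D starts — holds.
F must come after S — holds.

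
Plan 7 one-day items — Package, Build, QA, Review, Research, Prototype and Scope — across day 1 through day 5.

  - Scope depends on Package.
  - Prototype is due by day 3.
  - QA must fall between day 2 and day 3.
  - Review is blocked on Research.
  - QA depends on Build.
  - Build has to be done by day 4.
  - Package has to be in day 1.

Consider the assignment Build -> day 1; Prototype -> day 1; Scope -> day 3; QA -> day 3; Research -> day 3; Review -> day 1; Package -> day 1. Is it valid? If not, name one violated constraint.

QA depends on Build — holds.
Prototype is due by day 3 — holds.
Scope depends on Package — holds.
QA must fall between day 2 and day 3 — holds.
Package has to be in day 1 — holds.
Build has to be done by day 4 — holds.
Review is blocked on Research — violated.

No — it violates: Review is blocked on Research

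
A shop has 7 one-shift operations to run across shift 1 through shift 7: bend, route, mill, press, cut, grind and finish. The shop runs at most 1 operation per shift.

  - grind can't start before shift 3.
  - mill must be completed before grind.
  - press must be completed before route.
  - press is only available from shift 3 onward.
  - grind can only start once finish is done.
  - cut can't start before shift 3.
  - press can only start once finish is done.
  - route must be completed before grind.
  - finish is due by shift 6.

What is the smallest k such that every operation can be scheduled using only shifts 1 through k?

7 shifts

The precedence chain requires at least 4 distinct shifts.
With at most 1 per shift and 7 operations, at least 7 shifts are needed.
Propagating the time windows through the other constraints, grind can't land before shift 5, so the schedule must run through at least shift 5.
7 works (last occupied shift: shift 7): for example cut=shift 6, grind=shift 5, press=shift 3, route=shift 4, bend=shift 7, finish=shift 1, mill=shift 2.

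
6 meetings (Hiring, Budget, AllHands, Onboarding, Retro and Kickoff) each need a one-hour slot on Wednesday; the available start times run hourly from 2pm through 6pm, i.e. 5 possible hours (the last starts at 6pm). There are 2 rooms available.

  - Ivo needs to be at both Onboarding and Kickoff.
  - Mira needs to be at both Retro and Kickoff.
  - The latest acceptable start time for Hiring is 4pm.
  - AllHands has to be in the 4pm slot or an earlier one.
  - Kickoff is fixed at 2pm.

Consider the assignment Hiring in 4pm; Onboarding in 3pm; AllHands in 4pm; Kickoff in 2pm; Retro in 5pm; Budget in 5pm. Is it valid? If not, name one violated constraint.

Kickoff is fixed at 2pm — holds.
AllHands has to be in the 4pm slot or an earlier one — holds.
Mira needs to be at both Retro and Kickoff — holds.
There are 2 rooms available — holds.
Ivo needs to be at both Onboarding and Kickoff — holds.
The latest acceptable start time for Hiring is 4pm — holds.

Yes, all constraints hold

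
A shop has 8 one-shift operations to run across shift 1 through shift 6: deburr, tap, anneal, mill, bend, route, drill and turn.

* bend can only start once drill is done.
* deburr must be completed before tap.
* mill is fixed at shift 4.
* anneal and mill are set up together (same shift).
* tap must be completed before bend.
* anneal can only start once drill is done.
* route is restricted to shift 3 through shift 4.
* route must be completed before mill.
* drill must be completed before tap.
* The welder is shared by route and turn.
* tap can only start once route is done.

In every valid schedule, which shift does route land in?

shift 3

Route is available from shift 3; route's own window allows nothing later than shift 4; downstream work caps route at shift 3.
So route is pinned to shift 3.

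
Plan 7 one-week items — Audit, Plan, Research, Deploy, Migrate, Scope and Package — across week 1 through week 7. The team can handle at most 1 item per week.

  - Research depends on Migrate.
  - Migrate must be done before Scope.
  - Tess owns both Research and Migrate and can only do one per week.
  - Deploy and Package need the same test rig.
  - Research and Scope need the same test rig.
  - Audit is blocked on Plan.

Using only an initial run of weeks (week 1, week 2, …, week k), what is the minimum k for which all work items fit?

The precedence chain requires at least 2 distinct weeks.
With at most 1 per week and 7 work items, at least 7 weeks are needed.
7 works (last occupied week: week 7): for example Audit -> week 3, Research -> week 4, Plan -> week 2, Deploy -> week 6, Package -> week 7, Scope -> week 5, Migrate -> week 1.

7 weeks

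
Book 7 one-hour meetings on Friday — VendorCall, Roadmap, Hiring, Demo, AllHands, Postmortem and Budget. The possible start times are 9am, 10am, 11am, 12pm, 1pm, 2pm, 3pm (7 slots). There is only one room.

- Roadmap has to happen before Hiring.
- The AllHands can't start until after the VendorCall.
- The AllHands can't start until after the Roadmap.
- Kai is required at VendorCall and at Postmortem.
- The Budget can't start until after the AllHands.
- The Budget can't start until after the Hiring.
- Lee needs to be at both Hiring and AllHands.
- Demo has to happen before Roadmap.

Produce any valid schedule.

AllHands in 12pm; Roadmap in 10am; Demo in 9am; Postmortem in 3pm; VendorCall in 11am; Budget in 2pm; Hiring in 1pm

Checking: Roadmap(10am) before AllHands(12pm); Hiring(1pm) before Budget(2pm); VendorCall(11am) before AllHands(12pm); Roadmap(10am) before Hiring(1pm); Demo(9am) before Roadmap(10am); AllHands(12pm) before Budget(2pm); VendorCall(11am) != Postmortem(3pm); Hiring(1pm) != AllHands(12pm); max 1 per slot (cap 1).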